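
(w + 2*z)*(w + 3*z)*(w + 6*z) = w^3 + 11*w^2*z + 36*w*z^2 + 36*z^3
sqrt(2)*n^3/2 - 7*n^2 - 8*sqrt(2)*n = n*(n - 8*sqrt(2))*(sqrt(2)*n/2 + 1)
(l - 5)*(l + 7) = l^2 + 2*l - 35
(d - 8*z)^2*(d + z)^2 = d^4 - 14*d^3*z + 33*d^2*z^2 + 112*d*z^3 + 64*z^4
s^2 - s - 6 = (s - 3)*(s + 2)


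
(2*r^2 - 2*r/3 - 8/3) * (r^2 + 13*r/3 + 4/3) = 2*r^4 + 8*r^3 - 26*r^2/9 - 112*r/9 - 32/9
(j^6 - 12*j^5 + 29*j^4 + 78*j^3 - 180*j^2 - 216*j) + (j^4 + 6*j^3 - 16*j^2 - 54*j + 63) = j^6 - 12*j^5 + 30*j^4 + 84*j^3 - 196*j^2 - 270*j + 63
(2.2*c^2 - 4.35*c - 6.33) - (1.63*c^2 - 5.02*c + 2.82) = 0.57*c^2 + 0.67*c - 9.15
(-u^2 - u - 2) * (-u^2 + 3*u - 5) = u^4 - 2*u^3 + 4*u^2 - u + 10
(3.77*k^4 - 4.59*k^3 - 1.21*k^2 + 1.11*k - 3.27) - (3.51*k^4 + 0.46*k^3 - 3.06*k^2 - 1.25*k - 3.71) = 0.26*k^4 - 5.05*k^3 + 1.85*k^2 + 2.36*k + 0.44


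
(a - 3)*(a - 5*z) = a^2 - 5*a*z - 3*a + 15*z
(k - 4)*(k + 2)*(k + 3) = k^3 + k^2 - 14*k - 24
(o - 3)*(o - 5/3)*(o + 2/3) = o^3 - 4*o^2 + 17*o/9 + 10/3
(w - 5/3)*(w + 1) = w^2 - 2*w/3 - 5/3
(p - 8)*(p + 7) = p^2 - p - 56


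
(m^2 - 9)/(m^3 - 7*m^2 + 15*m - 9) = (m + 3)/(m^2 - 4*m + 3)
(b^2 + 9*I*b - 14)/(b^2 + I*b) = (b^2 + 9*I*b - 14)/(b*(b + I))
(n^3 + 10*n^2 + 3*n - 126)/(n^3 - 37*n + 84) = (n + 6)/(n - 4)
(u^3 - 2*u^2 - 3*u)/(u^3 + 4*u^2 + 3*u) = (u - 3)/(u + 3)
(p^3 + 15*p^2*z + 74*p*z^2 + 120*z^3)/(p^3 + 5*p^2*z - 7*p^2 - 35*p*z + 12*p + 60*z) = (p^2 + 10*p*z + 24*z^2)/(p^2 - 7*p + 12)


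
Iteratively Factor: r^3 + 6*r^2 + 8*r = (r + 4)*(r^2 + 2*r) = (r + 2)*(r + 4)*(r)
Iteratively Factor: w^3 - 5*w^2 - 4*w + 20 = (w - 2)*(w^2 - 3*w - 10) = (w - 2)*(w + 2)*(w - 5)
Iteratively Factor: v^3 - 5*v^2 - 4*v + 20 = (v - 5)*(v^2 - 4) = (v - 5)*(v - 2)*(v + 2)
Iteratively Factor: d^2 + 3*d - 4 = (d - 1)*(d + 4)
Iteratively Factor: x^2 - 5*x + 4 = (x - 4)*(x - 1)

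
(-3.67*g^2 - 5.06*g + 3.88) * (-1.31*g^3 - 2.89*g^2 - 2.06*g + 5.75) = 4.8077*g^5 + 17.2349*g^4 + 17.1008*g^3 - 21.8921*g^2 - 37.0878*g + 22.31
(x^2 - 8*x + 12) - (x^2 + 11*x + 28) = -19*x - 16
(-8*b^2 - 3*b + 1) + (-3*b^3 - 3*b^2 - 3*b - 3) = -3*b^3 - 11*b^2 - 6*b - 2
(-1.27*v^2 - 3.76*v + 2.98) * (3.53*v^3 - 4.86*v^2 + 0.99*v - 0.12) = -4.4831*v^5 - 7.1006*v^4 + 27.5357*v^3 - 18.0528*v^2 + 3.4014*v - 0.3576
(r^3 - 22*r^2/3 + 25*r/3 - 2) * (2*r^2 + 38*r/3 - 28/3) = 2*r^5 - 2*r^4 - 770*r^3/9 + 170*r^2 - 928*r/9 + 56/3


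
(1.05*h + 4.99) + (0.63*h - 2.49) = 1.68*h + 2.5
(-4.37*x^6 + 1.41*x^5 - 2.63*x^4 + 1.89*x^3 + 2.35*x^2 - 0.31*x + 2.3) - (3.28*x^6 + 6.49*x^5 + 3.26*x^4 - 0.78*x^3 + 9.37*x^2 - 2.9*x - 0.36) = -7.65*x^6 - 5.08*x^5 - 5.89*x^4 + 2.67*x^3 - 7.02*x^2 + 2.59*x + 2.66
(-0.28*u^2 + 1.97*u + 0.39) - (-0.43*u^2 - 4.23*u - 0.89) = 0.15*u^2 + 6.2*u + 1.28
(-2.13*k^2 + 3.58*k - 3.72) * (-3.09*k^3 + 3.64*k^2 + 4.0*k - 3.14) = 6.5817*k^5 - 18.8154*k^4 + 16.006*k^3 + 7.4674*k^2 - 26.1212*k + 11.6808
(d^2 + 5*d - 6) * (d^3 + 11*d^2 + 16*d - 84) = d^5 + 16*d^4 + 65*d^3 - 70*d^2 - 516*d + 504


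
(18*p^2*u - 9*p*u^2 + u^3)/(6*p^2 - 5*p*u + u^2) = u*(6*p - u)/(2*p - u)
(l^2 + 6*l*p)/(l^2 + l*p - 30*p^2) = l/(l - 5*p)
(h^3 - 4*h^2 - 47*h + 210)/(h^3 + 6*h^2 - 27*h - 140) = (h - 6)/(h + 4)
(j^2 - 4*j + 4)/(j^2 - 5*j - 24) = (-j^2 + 4*j - 4)/(-j^2 + 5*j + 24)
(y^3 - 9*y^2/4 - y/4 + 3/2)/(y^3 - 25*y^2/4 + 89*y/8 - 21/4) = 2*(4*y^2 - y - 3)/(8*y^2 - 34*y + 21)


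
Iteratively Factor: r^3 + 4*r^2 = (r)*(r^2 + 4*r) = r^2*(r + 4)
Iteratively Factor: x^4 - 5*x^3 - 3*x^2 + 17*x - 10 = (x - 1)*(x^3 - 4*x^2 - 7*x + 10) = (x - 5)*(x - 1)*(x^2 + x - 2) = (x - 5)*(x - 1)^2*(x + 2)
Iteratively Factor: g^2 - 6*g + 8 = (g - 2)*(g - 4)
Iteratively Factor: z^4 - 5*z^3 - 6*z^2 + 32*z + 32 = (z + 1)*(z^3 - 6*z^2 + 32) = (z - 4)*(z + 1)*(z^2 - 2*z - 8) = (z - 4)^2*(z + 1)*(z + 2)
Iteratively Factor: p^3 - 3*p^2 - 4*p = (p + 1)*(p^2 - 4*p) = (p - 4)*(p + 1)*(p)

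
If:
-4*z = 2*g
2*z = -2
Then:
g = 2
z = -1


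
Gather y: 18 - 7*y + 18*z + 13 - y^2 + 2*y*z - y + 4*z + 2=-y^2 + y*(2*z - 8) + 22*z + 33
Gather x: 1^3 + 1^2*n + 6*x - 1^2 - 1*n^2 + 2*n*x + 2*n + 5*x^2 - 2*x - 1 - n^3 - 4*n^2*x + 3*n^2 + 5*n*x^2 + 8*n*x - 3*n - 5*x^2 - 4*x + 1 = -n^3 + 2*n^2 + 5*n*x^2 + x*(-4*n^2 + 10*n)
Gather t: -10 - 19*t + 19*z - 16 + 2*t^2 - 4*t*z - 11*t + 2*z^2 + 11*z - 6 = 2*t^2 + t*(-4*z - 30) + 2*z^2 + 30*z - 32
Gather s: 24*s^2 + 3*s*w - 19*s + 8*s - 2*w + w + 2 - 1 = 24*s^2 + s*(3*w - 11) - w + 1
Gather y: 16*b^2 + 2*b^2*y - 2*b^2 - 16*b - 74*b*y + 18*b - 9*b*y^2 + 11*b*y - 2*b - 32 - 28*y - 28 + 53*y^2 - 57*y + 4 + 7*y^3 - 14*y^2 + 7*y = 14*b^2 + 7*y^3 + y^2*(39 - 9*b) + y*(2*b^2 - 63*b - 78) - 56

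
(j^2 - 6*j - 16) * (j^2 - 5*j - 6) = j^4 - 11*j^3 + 8*j^2 + 116*j + 96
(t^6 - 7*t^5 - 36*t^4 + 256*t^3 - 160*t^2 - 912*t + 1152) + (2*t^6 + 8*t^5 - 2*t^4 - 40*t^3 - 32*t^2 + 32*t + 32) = 3*t^6 + t^5 - 38*t^4 + 216*t^3 - 192*t^2 - 880*t + 1184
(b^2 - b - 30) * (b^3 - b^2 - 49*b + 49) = b^5 - 2*b^4 - 78*b^3 + 128*b^2 + 1421*b - 1470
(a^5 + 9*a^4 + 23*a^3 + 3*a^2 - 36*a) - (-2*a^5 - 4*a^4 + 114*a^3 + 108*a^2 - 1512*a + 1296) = 3*a^5 + 13*a^4 - 91*a^3 - 105*a^2 + 1476*a - 1296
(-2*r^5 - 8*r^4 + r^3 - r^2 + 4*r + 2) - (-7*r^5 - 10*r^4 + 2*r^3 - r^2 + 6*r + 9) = 5*r^5 + 2*r^4 - r^3 - 2*r - 7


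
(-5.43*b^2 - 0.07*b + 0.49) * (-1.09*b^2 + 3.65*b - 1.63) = 5.9187*b^4 - 19.7432*b^3 + 8.0613*b^2 + 1.9026*b - 0.7987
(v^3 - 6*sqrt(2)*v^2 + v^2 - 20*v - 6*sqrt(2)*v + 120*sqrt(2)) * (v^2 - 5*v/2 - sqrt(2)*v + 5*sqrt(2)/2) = v^5 - 7*sqrt(2)*v^4 - 3*v^4/2 - 21*v^3/2 + 21*sqrt(2)*v^3/2 + 32*v^2 + 315*sqrt(2)*v^2/2 - 350*sqrt(2)*v - 270*v + 600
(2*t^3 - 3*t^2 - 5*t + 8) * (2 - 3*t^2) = -6*t^5 + 9*t^4 + 19*t^3 - 30*t^2 - 10*t + 16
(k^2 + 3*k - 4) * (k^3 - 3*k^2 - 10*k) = k^5 - 23*k^3 - 18*k^2 + 40*k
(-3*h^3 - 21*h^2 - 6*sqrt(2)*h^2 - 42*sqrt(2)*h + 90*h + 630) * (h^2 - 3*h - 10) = -3*h^5 - 12*h^4 - 6*sqrt(2)*h^4 - 24*sqrt(2)*h^3 + 183*h^3 + 186*sqrt(2)*h^2 + 570*h^2 - 2790*h + 420*sqrt(2)*h - 6300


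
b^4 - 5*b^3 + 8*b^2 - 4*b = b*(b - 2)^2*(b - 1)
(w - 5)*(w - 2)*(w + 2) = w^3 - 5*w^2 - 4*w + 20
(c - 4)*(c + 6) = c^2 + 2*c - 24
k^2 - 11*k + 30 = (k - 6)*(k - 5)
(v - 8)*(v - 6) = v^2 - 14*v + 48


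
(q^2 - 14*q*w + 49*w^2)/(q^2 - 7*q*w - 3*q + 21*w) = (q - 7*w)/(q - 3)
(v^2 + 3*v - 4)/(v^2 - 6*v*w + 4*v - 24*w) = (v - 1)/(v - 6*w)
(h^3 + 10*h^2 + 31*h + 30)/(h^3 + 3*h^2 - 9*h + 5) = (h^2 + 5*h + 6)/(h^2 - 2*h + 1)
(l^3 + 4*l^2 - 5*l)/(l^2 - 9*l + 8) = l*(l + 5)/(l - 8)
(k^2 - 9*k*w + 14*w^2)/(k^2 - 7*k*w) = (k - 2*w)/k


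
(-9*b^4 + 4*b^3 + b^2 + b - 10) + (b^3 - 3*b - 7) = -9*b^4 + 5*b^3 + b^2 - 2*b - 17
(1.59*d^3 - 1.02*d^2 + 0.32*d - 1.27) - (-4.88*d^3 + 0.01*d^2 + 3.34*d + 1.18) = 6.47*d^3 - 1.03*d^2 - 3.02*d - 2.45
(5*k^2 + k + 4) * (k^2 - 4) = 5*k^4 + k^3 - 16*k^2 - 4*k - 16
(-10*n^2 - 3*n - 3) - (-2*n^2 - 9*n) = -8*n^2 + 6*n - 3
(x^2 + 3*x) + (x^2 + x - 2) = 2*x^2 + 4*x - 2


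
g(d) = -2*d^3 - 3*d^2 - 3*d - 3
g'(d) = -6*d^2 - 6*d - 3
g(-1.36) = 0.56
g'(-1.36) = -5.94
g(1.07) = -12.09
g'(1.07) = -16.29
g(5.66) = -478.73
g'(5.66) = -229.17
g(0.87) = -9.20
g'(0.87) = -12.76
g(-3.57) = 60.47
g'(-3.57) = -58.05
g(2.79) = -78.16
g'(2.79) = -66.44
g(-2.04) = 7.61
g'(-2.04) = -15.73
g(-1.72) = 3.46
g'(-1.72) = -10.43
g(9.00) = -1731.00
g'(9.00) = -543.00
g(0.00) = -3.00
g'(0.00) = -3.00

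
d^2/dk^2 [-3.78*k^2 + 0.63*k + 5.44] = -7.56000000000000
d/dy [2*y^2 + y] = 4*y + 1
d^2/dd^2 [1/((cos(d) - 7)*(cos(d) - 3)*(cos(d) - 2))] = (-682*(1 - cos(d)^2)^2 + 12*sin(d)^6 + 3*cos(d)^6 + 132*cos(d)^5 + 906*cos(d)^3 + 117*cos(d)^2 - 4422*cos(d) + 3024)/((cos(d) - 7)^3*(cos(d) - 3)^3*(cos(d) - 2)^3)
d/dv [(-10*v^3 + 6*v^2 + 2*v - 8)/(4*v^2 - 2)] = (-10*v^4 + 13*v^2 + 10*v - 1)/(4*v^4 - 4*v^2 + 1)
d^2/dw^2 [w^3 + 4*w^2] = 6*w + 8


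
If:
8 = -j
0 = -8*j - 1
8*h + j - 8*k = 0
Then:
No Solution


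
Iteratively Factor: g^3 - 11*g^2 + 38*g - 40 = (g - 2)*(g^2 - 9*g + 20) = (g - 4)*(g - 2)*(g - 5)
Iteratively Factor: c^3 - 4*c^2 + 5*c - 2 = (c - 1)*(c^2 - 3*c + 2) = (c - 1)^2*(c - 2)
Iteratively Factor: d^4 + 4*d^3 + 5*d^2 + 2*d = (d + 2)*(d^3 + 2*d^2 + d) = (d + 1)*(d + 2)*(d^2 + d) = d*(d + 1)*(d + 2)*(d + 1)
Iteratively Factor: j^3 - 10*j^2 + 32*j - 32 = (j - 4)*(j^2 - 6*j + 8) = (j - 4)^2*(j - 2)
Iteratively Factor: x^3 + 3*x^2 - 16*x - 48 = (x - 4)*(x^2 + 7*x + 12) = (x - 4)*(x + 4)*(x + 3)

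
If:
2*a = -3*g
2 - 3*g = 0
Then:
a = -1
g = 2/3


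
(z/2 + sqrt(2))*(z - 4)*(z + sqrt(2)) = z^3/2 - 2*z^2 + 3*sqrt(2)*z^2/2 - 6*sqrt(2)*z + 2*z - 8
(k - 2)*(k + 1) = k^2 - k - 2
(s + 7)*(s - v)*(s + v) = s^3 + 7*s^2 - s*v^2 - 7*v^2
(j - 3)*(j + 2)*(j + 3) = j^3 + 2*j^2 - 9*j - 18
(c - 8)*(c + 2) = c^2 - 6*c - 16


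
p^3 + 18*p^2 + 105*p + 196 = (p + 4)*(p + 7)^2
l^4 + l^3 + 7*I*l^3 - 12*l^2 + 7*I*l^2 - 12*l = l*(l + 1)*(l + 3*I)*(l + 4*I)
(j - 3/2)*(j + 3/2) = j^2 - 9/4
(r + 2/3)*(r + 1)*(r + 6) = r^3 + 23*r^2/3 + 32*r/3 + 4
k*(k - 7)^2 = k^3 - 14*k^2 + 49*k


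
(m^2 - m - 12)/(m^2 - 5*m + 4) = (m + 3)/(m - 1)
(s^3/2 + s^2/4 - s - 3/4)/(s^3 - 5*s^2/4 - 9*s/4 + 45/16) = 4*(s^2 + 2*s + 1)/(8*s^2 + 2*s - 15)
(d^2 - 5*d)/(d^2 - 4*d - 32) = d*(5 - d)/(-d^2 + 4*d + 32)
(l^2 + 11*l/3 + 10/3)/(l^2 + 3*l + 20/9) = 3*(l + 2)/(3*l + 4)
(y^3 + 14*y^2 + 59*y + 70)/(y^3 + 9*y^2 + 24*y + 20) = (y + 7)/(y + 2)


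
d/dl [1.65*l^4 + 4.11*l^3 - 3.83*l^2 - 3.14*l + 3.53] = 6.6*l^3 + 12.33*l^2 - 7.66*l - 3.14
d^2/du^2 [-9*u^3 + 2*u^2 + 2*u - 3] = 4 - 54*u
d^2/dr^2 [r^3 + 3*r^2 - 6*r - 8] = 6*r + 6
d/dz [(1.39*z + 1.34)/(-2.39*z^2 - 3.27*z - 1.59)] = (3.3221*z^2 + 6.4052*z + 2.1717)/(5.7121*z^4 + 15.6306*z^3 + 18.2931*z^2 + 10.3986*z + 2.5281)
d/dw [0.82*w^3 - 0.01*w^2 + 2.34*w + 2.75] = 2.46*w^2 - 0.02*w + 2.34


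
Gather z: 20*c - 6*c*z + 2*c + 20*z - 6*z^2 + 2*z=22*c - 6*z^2 + z*(22 - 6*c)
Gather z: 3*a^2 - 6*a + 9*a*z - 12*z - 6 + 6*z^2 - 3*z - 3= 3*a^2 - 6*a + 6*z^2 + z*(9*a - 15) - 9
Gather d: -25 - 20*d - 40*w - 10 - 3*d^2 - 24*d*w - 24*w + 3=-3*d^2 + d*(-24*w - 20) - 64*w - 32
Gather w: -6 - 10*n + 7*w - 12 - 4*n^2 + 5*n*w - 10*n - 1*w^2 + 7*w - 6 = -4*n^2 - 20*n - w^2 + w*(5*n + 14) - 24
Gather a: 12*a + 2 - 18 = 12*a - 16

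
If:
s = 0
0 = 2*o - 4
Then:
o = 2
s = 0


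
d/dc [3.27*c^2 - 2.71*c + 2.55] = 6.54*c - 2.71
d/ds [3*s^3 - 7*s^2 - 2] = s*(9*s - 14)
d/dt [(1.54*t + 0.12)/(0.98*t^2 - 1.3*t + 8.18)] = (-1.5092*t^2 - 0.2352*t + 12.7532)/(0.9604*t^4 - 2.548*t^3 + 17.7228*t^2 - 21.268*t + 66.9124)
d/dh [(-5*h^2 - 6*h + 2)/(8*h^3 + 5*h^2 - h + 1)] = (40*h^4 + 96*h^3 - 13*h^2 - 30*h - 4)/(64*h^6 + 80*h^5 + 9*h^4 + 6*h^3 + 11*h^2 - 2*h + 1)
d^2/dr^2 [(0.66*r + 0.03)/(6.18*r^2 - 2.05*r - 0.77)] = ((2.3352 - 24.4728*r)*(-6.18*r^2 + 2.05*r + 0.77) - (0.66*r + 0.03)*(12.36*r - 2.05)*(24.72*r - 4.1))/(-6.18*r^2 + 2.05*r + 0.77)^3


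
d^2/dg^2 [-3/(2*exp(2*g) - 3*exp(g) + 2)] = 3*(-2*(4*exp(g) - 3)^2*exp(g) + (8*exp(g) - 3)*(2*exp(2*g) - 3*exp(g) + 2))*exp(g)/(2*exp(2*g) - 3*exp(g) + 2)^3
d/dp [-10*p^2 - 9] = -20*p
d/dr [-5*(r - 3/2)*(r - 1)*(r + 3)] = -15*r^2 - 5*r + 30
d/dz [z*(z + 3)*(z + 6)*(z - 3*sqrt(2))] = 4*z^3 - 9*sqrt(2)*z^2 + 27*z^2 - 54*sqrt(2)*z + 36*z - 54*sqrt(2)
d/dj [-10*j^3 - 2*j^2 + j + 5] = -30*j^2 - 4*j + 1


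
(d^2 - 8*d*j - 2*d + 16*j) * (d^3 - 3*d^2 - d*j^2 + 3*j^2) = d^5 - 8*d^4*j - 5*d^4 - d^3*j^2 + 40*d^3*j + 6*d^3 + 8*d^2*j^3 + 5*d^2*j^2 - 48*d^2*j - 40*d*j^3 - 6*d*j^2 + 48*j^3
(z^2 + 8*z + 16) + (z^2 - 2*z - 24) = 2*z^2 + 6*z - 8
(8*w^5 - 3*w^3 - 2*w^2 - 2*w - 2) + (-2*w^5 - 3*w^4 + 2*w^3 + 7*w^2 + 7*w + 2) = 6*w^5 - 3*w^4 - w^3 + 5*w^2 + 5*w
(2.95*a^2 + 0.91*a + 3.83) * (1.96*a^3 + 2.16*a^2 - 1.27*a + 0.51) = 5.782*a^5 + 8.1556*a^4 + 5.7259*a^3 + 8.6216*a^2 - 4.4*a + 1.9533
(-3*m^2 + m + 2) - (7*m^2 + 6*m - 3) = -10*m^2 - 5*m + 5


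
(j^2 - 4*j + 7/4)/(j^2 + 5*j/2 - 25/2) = (4*j^2 - 16*j + 7)/(2*(2*j^2 + 5*j - 25))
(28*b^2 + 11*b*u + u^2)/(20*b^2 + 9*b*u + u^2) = (7*b + u)/(5*b + u)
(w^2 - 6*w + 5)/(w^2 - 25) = (w - 1)/(w + 5)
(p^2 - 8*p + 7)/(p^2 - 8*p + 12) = (p^2 - 8*p + 7)/(p^2 - 8*p + 12)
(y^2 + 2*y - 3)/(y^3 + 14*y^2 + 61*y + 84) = (y - 1)/(y^2 + 11*y + 28)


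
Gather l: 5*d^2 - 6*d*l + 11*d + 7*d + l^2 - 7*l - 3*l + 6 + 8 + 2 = 5*d^2 + 18*d + l^2 + l*(-6*d - 10) + 16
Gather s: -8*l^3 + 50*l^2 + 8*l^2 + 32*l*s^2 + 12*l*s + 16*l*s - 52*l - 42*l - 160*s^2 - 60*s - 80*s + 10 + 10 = -8*l^3 + 58*l^2 - 94*l + s^2*(32*l - 160) + s*(28*l - 140) + 20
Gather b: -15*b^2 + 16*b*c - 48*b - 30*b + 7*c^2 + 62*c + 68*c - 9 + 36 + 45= -15*b^2 + b*(16*c - 78) + 7*c^2 + 130*c + 72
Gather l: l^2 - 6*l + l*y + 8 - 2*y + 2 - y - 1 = l^2 + l*(y - 6) - 3*y + 9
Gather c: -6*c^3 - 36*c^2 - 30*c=-6*c^3 - 36*c^2 - 30*c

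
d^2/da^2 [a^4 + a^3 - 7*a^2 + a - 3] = 12*a^2 + 6*a - 14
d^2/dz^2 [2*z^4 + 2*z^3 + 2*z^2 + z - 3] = 24*z^2 + 12*z + 4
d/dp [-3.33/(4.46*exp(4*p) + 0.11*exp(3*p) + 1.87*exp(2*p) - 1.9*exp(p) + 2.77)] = (59.4072*exp(3*p) + 1.0989*exp(2*p) + 12.4542*exp(p) - 6.327)*exp(p)/(4.46*exp(4*p) + 0.11*exp(3*p) + 1.87*exp(2*p) - 1.9*exp(p) + 2.77)^2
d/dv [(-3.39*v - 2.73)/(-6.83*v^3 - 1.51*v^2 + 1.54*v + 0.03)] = (-46.3074*v^3 - 61.0566*v^2 - 8.2446*v + 4.1025)/(46.6489*v^6 + 20.6266*v^5 - 18.7563*v^4 - 5.0606*v^3 + 2.281*v^2 + 0.0924*v + 0.0009)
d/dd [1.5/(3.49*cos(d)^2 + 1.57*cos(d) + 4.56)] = (10.47*cos(d) + 2.355)*sin(d)/(3.49*cos(d)^2 + 1.57*cos(d) + 4.56)^2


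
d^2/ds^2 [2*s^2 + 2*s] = 4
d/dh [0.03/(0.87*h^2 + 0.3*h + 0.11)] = (-0.0522*h - 0.009)/(0.87*h^2 + 0.3*h + 0.11)^2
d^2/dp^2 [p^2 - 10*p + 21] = 2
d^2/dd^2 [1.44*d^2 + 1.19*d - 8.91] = 2.88000000000000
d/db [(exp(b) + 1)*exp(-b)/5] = -exp(-b)/5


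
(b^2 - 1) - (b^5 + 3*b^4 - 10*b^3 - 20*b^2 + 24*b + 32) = -b^5 - 3*b^4 + 10*b^3 + 21*b^2 - 24*b - 33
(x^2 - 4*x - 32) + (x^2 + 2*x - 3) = 2*x^2 - 2*x - 35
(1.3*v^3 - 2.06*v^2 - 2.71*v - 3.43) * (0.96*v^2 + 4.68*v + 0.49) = 1.248*v^5 + 4.1064*v^4 - 11.6054*v^3 - 16.985*v^2 - 17.3803*v - 1.6807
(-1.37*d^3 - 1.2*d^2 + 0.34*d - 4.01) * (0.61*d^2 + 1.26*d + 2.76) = -0.8357*d^5 - 2.4582*d^4 - 5.0858*d^3 - 5.3297*d^2 - 4.1142*d - 11.0676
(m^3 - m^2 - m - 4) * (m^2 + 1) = m^5 - m^4 - 5*m^2 - m - 4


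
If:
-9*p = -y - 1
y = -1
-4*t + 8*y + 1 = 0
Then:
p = 0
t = -7/4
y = -1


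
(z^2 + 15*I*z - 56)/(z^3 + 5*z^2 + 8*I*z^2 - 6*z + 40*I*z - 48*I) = (z + 7*I)/(z^2 + 5*z - 6)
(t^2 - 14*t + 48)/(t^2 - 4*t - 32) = (t - 6)/(t + 4)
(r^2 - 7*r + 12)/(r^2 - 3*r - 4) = (r - 3)/(r + 1)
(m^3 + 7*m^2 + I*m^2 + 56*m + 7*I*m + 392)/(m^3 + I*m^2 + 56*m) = (m + 7)/m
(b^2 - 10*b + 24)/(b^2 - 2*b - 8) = (b - 6)/(b + 2)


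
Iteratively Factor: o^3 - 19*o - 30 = (o + 3)*(o^2 - 3*o - 10) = (o + 2)*(o + 3)*(o - 5)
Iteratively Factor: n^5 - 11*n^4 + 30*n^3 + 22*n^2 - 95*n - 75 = (n - 5)*(n^4 - 6*n^3 + 22*n + 15) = (n - 5)*(n + 1)*(n^3 - 7*n^2 + 7*n + 15) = (n - 5)^2*(n + 1)*(n^2 - 2*n - 3) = (n - 5)^2*(n + 1)^2*(n - 3)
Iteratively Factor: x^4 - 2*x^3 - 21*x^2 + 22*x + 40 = (x - 2)*(x^3 - 21*x - 20) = (x - 5)*(x - 2)*(x^2 + 5*x + 4) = (x - 5)*(x - 2)*(x + 1)*(x + 4)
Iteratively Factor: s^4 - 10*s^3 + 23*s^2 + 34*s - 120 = (s + 2)*(s^3 - 12*s^2 + 47*s - 60) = (s - 5)*(s + 2)*(s^2 - 7*s + 12) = (s - 5)*(s - 3)*(s + 2)*(s - 4)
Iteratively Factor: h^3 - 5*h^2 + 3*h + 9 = (h - 3)*(h^2 - 2*h - 3) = (h - 3)*(h + 1)*(h - 3)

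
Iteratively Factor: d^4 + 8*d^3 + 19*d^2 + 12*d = (d)*(d^3 + 8*d^2 + 19*d + 12) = d*(d + 4)*(d^2 + 4*d + 3) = d*(d + 3)*(d + 4)*(d + 1)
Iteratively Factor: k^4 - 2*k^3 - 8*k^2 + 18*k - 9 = (k + 3)*(k^3 - 5*k^2 + 7*k - 3) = (k - 1)*(k + 3)*(k^2 - 4*k + 3) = (k - 1)^2*(k + 3)*(k - 3)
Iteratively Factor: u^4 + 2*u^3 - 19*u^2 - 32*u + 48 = (u + 3)*(u^3 - u^2 - 16*u + 16) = (u - 1)*(u + 3)*(u^2 - 16) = (u - 1)*(u + 3)*(u + 4)*(u - 4)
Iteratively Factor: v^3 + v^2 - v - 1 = (v + 1)*(v^2 - 1) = (v + 1)^2*(v - 1)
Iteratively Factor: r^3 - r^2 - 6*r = (r + 2)*(r^2 - 3*r) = r*(r + 2)*(r - 3)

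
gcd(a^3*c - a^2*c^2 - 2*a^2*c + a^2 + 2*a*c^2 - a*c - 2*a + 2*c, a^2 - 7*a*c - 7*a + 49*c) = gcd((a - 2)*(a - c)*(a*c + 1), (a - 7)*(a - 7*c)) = 1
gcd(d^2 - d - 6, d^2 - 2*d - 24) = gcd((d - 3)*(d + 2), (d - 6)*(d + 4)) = 1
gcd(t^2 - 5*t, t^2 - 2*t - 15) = t - 5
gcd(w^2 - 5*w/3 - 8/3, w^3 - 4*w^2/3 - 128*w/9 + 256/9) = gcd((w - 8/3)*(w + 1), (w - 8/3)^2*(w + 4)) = w - 8/3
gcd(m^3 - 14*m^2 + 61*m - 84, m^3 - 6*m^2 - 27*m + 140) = m^2 - 11*m + 28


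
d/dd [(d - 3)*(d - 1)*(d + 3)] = 3*d^2 - 2*d - 9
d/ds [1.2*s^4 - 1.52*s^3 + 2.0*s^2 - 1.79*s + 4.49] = 4.8*s^3 - 4.56*s^2 + 4.0*s - 1.79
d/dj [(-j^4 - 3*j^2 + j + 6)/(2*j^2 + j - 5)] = ((4*j + 1)*(j^4 + 3*j^2 - j - 6) + (2*j^2 + j - 5)*(-4*j^3 - 6*j + 1))/(2*j^2 + j - 5)^2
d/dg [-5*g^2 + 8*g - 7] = 8 - 10*g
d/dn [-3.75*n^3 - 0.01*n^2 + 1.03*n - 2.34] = -11.25*n^2 - 0.02*n + 1.03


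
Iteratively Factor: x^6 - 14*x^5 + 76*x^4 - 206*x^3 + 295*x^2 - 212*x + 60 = (x - 3)*(x^5 - 11*x^4 + 43*x^3 - 77*x^2 + 64*x - 20) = (x - 3)*(x - 2)*(x^4 - 9*x^3 + 25*x^2 - 27*x + 10) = (x - 3)*(x - 2)*(x - 1)*(x^3 - 8*x^2 + 17*x - 10) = (x - 3)*(x - 2)^2*(x - 1)*(x^2 - 6*x + 5) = (x - 5)*(x - 3)*(x - 2)^2*(x - 1)*(x - 1)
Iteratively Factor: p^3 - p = (p + 1)*(p^2 - p) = p*(p + 1)*(p - 1)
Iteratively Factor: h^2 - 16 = (h - 4)*(h + 4)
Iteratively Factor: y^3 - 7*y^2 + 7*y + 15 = (y - 5)*(y^2 - 2*y - 3) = (y - 5)*(y - 3)*(y + 1)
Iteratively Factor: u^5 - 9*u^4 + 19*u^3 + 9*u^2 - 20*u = (u - 1)*(u^4 - 8*u^3 + 11*u^2 + 20*u) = u*(u - 1)*(u^3 - 8*u^2 + 11*u + 20) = u*(u - 1)*(u + 1)*(u^2 - 9*u + 20) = u*(u - 5)*(u - 1)*(u + 1)*(u - 4)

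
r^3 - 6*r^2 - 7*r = r*(r - 7)*(r + 1)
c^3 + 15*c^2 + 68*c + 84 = (c + 2)*(c + 6)*(c + 7)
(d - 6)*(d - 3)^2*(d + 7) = d^4 - 5*d^3 - 39*d^2 + 261*d - 378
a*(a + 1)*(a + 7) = a^3 + 8*a^2 + 7*a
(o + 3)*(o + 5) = o^2 + 8*o + 15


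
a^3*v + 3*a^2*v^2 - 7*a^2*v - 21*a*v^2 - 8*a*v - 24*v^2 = (a - 8)*(a + 3*v)*(a*v + v)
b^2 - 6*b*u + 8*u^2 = (b - 4*u)*(b - 2*u)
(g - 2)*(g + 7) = g^2 + 5*g - 14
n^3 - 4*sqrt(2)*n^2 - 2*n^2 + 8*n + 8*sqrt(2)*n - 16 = (n - 2)*(n - 2*sqrt(2))^2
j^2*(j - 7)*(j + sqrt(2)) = j^4 - 7*j^3 + sqrt(2)*j^3 - 7*sqrt(2)*j^2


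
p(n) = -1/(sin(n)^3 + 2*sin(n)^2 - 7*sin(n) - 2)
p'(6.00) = -929.54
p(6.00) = -11.08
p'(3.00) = 0.73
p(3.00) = 0.34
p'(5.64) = -0.91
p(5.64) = -0.37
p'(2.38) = 0.07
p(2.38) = 0.18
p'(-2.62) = 2.07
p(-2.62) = -0.54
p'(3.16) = 2.02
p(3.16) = 0.53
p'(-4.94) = -0.00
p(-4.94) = 0.17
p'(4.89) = -0.04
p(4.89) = -0.17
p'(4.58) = 0.03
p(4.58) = -0.17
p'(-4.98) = -0.00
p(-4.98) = 0.17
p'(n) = -(-3*sin(n)^2*cos(n) - 4*sin(n)*cos(n) + 7*cos(n))/(sin(n)^3 + 2*sin(n)^2 - 7*sin(n) - 2)^2 = (3*sin(n)^2 + 4*sin(n) - 7)*cos(n)/(sin(n)^3 + 2*sin(n)^2 - 7*sin(n) - 2)^2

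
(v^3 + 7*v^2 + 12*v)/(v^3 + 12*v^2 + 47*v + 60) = v/(v + 5)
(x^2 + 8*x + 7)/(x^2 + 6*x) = (x^2 + 8*x + 7)/(x*(x + 6))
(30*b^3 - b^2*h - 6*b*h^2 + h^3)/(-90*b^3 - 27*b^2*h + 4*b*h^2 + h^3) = (-6*b^2 - b*h + h^2)/(18*b^2 + 9*b*h + h^2)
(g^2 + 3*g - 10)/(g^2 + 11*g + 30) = (g - 2)/(g + 6)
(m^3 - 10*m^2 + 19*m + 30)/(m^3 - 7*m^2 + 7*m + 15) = (m - 6)/(m - 3)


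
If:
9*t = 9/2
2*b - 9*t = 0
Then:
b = 9/4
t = 1/2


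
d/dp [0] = 0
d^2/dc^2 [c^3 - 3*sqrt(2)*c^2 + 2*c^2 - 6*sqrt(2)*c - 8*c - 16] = 6*c - 6*sqrt(2) + 4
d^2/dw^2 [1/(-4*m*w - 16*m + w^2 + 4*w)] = 2*(-4*m*w - 16*m + w^2 + 4*w - 4*(-2*m + w + 2)^2)/(4*m*w + 16*m - w^2 - 4*w)^3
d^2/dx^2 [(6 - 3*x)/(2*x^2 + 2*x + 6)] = 3*(-(x - 2)*(2*x + 1)^2 + (3*x - 1)*(x^2 + x + 3))/(x^2 + x + 3)^3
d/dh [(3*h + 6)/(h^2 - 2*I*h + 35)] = 3*(h^2 - 2*I*h - 2*(h + 2)*(h - I) + 35)/(h^2 - 2*I*h + 35)^2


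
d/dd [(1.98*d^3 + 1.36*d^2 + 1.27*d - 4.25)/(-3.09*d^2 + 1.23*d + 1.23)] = (-6.1182*d^4 + 4.8708*d^3 + 12.9033*d^2 - 22.9194*d + 6.7896)/(9.5481*d^4 - 7.6014*d^3 - 6.0885*d^2 + 3.0258*d + 1.5129)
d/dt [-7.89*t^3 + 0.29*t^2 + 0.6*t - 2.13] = -23.67*t^2 + 0.58*t + 0.6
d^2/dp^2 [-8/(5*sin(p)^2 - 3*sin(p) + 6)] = 8*(100*sin(p)^4 - 45*sin(p)^3 - 261*sin(p)^2 + 108*sin(p) + 42)/(5*sin(p)^2 - 3*sin(p) + 6)^3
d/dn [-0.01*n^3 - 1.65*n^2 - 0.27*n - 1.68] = -0.03*n^2 - 3.3*n - 0.27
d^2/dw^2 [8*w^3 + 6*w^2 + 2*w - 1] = 48*w + 12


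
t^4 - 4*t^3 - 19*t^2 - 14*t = t*(t - 7)*(t + 1)*(t + 2)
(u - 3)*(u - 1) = u^2 - 4*u + 3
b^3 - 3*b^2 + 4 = (b - 2)^2*(b + 1)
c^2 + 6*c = c*(c + 6)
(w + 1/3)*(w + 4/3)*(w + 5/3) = w^3 + 10*w^2/3 + 29*w/9 + 20/27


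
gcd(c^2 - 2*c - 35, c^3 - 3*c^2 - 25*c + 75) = c + 5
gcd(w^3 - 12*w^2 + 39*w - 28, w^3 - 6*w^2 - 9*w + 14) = w^2 - 8*w + 7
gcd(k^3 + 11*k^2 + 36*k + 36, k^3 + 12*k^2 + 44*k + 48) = k^2 + 8*k + 12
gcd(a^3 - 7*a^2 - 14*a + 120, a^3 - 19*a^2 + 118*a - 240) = a^2 - 11*a + 30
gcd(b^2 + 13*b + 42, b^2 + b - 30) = b + 6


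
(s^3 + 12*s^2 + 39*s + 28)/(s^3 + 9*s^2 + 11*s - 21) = (s^2 + 5*s + 4)/(s^2 + 2*s - 3)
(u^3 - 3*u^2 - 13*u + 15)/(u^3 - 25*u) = (u^2 + 2*u - 3)/(u*(u + 5))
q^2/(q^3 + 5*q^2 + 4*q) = q/(q^2 + 5*q + 4)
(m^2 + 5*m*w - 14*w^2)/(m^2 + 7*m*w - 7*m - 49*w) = (m - 2*w)/(m - 7)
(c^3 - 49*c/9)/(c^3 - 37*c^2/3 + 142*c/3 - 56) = c*(3*c + 7)/(3*(c^2 - 10*c + 24))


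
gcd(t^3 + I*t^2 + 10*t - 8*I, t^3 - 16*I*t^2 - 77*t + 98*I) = t - 2*I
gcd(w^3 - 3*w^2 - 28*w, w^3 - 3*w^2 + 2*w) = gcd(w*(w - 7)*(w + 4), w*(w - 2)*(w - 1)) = w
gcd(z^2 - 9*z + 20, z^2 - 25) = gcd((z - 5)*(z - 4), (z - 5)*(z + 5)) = z - 5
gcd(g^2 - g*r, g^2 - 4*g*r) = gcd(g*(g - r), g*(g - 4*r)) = g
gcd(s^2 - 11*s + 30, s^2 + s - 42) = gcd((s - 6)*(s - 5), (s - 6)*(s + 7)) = s - 6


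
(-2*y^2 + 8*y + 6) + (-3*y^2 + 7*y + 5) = -5*y^2 + 15*y + 11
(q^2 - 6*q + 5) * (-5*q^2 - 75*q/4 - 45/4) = -5*q^4 + 45*q^3/4 + 305*q^2/4 - 105*q/4 - 225/4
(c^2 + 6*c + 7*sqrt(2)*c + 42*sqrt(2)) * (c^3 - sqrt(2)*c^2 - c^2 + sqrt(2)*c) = c^5 + 5*c^4 + 6*sqrt(2)*c^4 - 20*c^3 + 30*sqrt(2)*c^3 - 70*c^2 - 36*sqrt(2)*c^2 + 84*c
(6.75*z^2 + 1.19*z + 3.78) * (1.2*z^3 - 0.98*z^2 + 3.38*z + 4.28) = 8.1*z^5 - 5.187*z^4 + 26.1848*z^3 + 29.2078*z^2 + 17.8696*z + 16.1784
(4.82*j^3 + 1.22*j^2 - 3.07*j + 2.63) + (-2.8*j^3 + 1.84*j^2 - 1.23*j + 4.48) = 2.02*j^3 + 3.06*j^2 - 4.3*j + 7.11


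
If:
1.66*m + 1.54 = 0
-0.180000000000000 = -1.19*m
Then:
No Solution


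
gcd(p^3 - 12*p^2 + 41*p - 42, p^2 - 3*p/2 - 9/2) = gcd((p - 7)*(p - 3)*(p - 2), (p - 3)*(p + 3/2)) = p - 3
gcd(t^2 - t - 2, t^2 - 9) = 1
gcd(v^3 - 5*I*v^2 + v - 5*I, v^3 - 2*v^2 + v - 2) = v^2 + 1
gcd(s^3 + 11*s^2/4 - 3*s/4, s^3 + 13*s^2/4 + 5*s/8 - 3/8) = s^2 + 11*s/4 - 3/4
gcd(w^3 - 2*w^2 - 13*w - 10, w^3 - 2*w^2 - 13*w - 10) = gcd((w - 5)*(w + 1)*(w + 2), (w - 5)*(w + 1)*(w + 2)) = w^3 - 2*w^2 - 13*w - 10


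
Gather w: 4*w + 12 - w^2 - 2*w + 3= -w^2 + 2*w + 15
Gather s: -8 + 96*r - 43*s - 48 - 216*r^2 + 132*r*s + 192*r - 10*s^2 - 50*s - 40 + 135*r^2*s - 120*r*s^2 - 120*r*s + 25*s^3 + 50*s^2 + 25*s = -216*r^2 + 288*r + 25*s^3 + s^2*(40 - 120*r) + s*(135*r^2 + 12*r - 68) - 96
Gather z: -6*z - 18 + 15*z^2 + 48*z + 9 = 15*z^2 + 42*z - 9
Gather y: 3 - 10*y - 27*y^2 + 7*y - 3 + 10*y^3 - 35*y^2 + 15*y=10*y^3 - 62*y^2 + 12*y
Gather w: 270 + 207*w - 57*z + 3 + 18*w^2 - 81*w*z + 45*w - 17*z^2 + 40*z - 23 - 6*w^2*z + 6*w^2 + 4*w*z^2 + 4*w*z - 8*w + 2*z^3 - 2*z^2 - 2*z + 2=w^2*(24 - 6*z) + w*(4*z^2 - 77*z + 244) + 2*z^3 - 19*z^2 - 19*z + 252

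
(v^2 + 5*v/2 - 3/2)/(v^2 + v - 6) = (v - 1/2)/(v - 2)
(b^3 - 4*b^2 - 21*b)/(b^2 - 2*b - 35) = b*(b + 3)/(b + 5)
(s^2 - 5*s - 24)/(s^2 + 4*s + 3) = (s - 8)/(s + 1)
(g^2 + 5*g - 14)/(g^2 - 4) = (g + 7)/(g + 2)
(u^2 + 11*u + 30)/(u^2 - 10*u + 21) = (u^2 + 11*u + 30)/(u^2 - 10*u + 21)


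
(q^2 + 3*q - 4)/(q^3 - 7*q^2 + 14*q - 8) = (q + 4)/(q^2 - 6*q + 8)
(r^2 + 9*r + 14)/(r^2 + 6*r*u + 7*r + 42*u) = (r + 2)/(r + 6*u)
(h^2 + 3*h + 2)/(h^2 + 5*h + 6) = (h + 1)/(h + 3)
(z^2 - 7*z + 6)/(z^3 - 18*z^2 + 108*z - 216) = (z - 1)/(z^2 - 12*z + 36)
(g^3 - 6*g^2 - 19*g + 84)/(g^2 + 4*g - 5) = (g^3 - 6*g^2 - 19*g + 84)/(g^2 + 4*g - 5)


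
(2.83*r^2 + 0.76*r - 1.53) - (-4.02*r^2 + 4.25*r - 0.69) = 6.85*r^2 - 3.49*r - 0.84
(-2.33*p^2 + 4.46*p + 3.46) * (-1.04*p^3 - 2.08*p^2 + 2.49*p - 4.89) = 2.4232*p^5 + 0.208*p^4 - 18.6769*p^3 + 15.3023*p^2 - 13.194*p - 16.9194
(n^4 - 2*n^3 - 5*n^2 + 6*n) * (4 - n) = -n^5 + 6*n^4 - 3*n^3 - 26*n^2 + 24*n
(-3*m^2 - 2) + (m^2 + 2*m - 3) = -2*m^2 + 2*m - 5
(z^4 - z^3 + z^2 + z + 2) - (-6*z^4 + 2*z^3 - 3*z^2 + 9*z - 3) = 7*z^4 - 3*z^3 + 4*z^2 - 8*z + 5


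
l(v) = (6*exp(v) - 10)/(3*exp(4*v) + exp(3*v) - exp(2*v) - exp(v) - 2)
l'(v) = (6*exp(v) - 10)*(-12*exp(4*v) - 3*exp(3*v) + 2*exp(2*v) + exp(v))/(3*exp(4*v) + exp(3*v) - exp(2*v) - exp(v) - 2)^2 + 6*exp(v)/(3*exp(4*v) + exp(3*v) - exp(2*v) - exp(v) - 2) = 2*(-(3*exp(v) - 5)*(12*exp(3*v) + 3*exp(2*v) - 2*exp(v) - 1) + 9*exp(4*v) + 3*exp(3*v) - 3*exp(2*v) - 3*exp(v) - 6)*exp(v)/(-3*exp(4*v) - exp(3*v) + exp(2*v) + exp(v) + 2)^2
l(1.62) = 0.01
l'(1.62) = -0.02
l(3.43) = 0.00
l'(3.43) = -0.00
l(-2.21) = 4.41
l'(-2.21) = -0.58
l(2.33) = 0.00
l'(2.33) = -0.00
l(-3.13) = 4.76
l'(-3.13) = -0.24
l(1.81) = 0.01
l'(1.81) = -0.02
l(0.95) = 0.04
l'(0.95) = -0.05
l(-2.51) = 4.56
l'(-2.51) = -0.44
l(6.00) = 0.00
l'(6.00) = 0.00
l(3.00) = 0.00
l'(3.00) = 0.00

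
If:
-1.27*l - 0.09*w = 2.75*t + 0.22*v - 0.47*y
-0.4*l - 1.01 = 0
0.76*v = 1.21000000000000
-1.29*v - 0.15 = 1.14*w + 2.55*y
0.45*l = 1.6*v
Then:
No Solution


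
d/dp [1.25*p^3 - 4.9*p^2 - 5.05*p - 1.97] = 3.75*p^2 - 9.8*p - 5.05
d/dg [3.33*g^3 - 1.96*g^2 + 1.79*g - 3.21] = 9.99*g^2 - 3.92*g + 1.79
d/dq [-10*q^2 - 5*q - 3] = -20*q - 5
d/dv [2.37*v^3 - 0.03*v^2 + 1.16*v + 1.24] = 7.11*v^2 - 0.06*v + 1.16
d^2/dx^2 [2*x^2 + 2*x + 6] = 4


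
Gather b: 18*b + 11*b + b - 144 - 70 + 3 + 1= 30*b - 210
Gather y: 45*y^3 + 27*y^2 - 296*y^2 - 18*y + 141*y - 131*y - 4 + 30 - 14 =45*y^3 - 269*y^2 - 8*y + 12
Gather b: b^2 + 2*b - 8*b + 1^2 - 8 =b^2 - 6*b - 7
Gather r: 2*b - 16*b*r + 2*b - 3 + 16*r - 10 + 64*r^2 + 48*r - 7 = 4*b + 64*r^2 + r*(64 - 16*b) - 20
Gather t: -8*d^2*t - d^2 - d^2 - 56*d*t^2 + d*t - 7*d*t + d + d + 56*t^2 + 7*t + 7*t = -2*d^2 + 2*d + t^2*(56 - 56*d) + t*(-8*d^2 - 6*d + 14)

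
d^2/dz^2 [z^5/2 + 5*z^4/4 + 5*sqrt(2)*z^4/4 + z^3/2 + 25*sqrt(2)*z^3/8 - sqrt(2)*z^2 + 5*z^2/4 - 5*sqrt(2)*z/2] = 10*z^3 + 15*z^2 + 15*sqrt(2)*z^2 + 3*z + 75*sqrt(2)*z/4 - 2*sqrt(2) + 5/2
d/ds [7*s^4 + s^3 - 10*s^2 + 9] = s*(28*s^2 + 3*s - 20)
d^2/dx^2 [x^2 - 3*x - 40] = 2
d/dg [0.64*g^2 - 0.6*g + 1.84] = 1.28*g - 0.6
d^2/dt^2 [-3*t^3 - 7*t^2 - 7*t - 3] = -18*t - 14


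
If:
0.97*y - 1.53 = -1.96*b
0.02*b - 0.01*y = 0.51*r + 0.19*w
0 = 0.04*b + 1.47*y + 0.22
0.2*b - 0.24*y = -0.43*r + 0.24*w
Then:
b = 0.87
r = -0.18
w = 0.58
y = -0.17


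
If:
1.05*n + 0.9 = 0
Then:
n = -0.86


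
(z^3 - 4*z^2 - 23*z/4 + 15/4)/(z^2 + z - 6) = (z^3 - 4*z^2 - 23*z/4 + 15/4)/(z^2 + z - 6)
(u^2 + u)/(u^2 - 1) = u/(u - 1)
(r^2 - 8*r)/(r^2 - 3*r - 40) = r/(r + 5)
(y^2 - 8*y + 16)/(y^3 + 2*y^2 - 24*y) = (y - 4)/(y*(y + 6))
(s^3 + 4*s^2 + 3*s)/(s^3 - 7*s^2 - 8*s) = (s + 3)/(s - 8)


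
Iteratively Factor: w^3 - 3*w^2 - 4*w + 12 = (w + 2)*(w^2 - 5*w + 6) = (w - 3)*(w + 2)*(w - 2)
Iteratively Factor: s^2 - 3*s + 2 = (s - 1)*(s - 2)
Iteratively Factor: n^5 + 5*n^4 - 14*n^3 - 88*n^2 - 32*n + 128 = (n - 4)*(n^4 + 9*n^3 + 22*n^2 - 32) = (n - 4)*(n - 1)*(n^3 + 10*n^2 + 32*n + 32) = (n - 4)*(n - 1)*(n + 4)*(n^2 + 6*n + 8) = (n - 4)*(n - 1)*(n + 4)^2*(n + 2)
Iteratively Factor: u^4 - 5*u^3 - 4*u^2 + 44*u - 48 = (u - 4)*(u^3 - u^2 - 8*u + 12) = (u - 4)*(u - 2)*(u^2 + u - 6) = (u - 4)*(u - 2)*(u + 3)*(u - 2)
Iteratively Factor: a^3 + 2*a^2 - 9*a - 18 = (a - 3)*(a^2 + 5*a + 6) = (a - 3)*(a + 2)*(a + 3)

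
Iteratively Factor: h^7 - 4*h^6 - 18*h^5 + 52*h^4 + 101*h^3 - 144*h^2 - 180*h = (h + 2)*(h^6 - 6*h^5 - 6*h^4 + 64*h^3 - 27*h^2 - 90*h) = (h + 1)*(h + 2)*(h^5 - 7*h^4 + h^3 + 63*h^2 - 90*h) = h*(h + 1)*(h + 2)*(h^4 - 7*h^3 + h^2 + 63*h - 90) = h*(h - 3)*(h + 1)*(h + 2)*(h^3 - 4*h^2 - 11*h + 30) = h*(h - 5)*(h - 3)*(h + 1)*(h + 2)*(h^2 + h - 6) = h*(h - 5)*(h - 3)*(h + 1)*(h + 2)*(h + 3)*(h - 2)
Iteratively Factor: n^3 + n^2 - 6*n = (n)*(n^2 + n - 6) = n*(n + 3)*(n - 2)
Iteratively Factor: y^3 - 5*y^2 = (y)*(y^2 - 5*y) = y*(y - 5)*(y)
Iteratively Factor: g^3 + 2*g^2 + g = (g)*(g^2 + 2*g + 1) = g*(g + 1)*(g + 1)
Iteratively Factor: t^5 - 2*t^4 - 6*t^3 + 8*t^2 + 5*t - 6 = (t + 2)*(t^4 - 4*t^3 + 2*t^2 + 4*t - 3) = (t - 3)*(t + 2)*(t^3 - t^2 - t + 1) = (t - 3)*(t - 1)*(t + 2)*(t^2 - 1) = (t - 3)*(t - 1)*(t + 1)*(t + 2)*(t - 1)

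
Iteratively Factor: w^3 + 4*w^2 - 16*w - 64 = (w + 4)*(w^2 - 16) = (w + 4)^2*(w - 4)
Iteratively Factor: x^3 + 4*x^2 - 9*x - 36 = (x - 3)*(x^2 + 7*x + 12) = (x - 3)*(x + 4)*(x + 3)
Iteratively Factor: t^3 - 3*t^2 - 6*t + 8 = (t + 2)*(t^2 - 5*t + 4) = (t - 4)*(t + 2)*(t - 1)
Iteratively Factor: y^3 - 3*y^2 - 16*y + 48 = (y + 4)*(y^2 - 7*y + 12) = (y - 4)*(y + 4)*(y - 3)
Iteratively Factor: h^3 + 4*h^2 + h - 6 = (h + 2)*(h^2 + 2*h - 3) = (h - 1)*(h + 2)*(h + 3)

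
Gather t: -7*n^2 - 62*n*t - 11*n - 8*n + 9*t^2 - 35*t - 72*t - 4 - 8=-7*n^2 - 19*n + 9*t^2 + t*(-62*n - 107) - 12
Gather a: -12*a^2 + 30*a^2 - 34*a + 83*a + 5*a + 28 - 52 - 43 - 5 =18*a^2 + 54*a - 72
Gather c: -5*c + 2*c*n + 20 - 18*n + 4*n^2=c*(2*n - 5) + 4*n^2 - 18*n + 20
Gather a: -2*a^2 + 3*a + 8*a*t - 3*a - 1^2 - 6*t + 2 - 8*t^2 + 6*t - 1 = -2*a^2 + 8*a*t - 8*t^2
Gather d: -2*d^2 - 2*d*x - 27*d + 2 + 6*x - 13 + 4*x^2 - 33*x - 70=-2*d^2 + d*(-2*x - 27) + 4*x^2 - 27*x - 81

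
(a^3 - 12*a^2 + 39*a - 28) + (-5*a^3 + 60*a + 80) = -4*a^3 - 12*a^2 + 99*a + 52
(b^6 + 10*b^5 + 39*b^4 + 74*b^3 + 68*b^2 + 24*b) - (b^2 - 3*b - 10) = b^6 + 10*b^5 + 39*b^4 + 74*b^3 + 67*b^2 + 27*b + 10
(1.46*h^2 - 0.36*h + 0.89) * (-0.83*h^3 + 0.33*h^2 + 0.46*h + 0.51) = -1.2118*h^5 + 0.7806*h^4 - 0.1859*h^3 + 0.8727*h^2 + 0.2258*h + 0.4539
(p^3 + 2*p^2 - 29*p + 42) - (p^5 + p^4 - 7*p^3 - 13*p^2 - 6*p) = -p^5 - p^4 + 8*p^3 + 15*p^2 - 23*p + 42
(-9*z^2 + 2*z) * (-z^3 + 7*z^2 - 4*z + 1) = 9*z^5 - 65*z^4 + 50*z^3 - 17*z^2 + 2*z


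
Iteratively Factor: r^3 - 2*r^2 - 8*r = (r - 4)*(r^2 + 2*r) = r*(r - 4)*(r + 2)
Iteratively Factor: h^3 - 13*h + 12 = (h - 3)*(h^2 + 3*h - 4) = (h - 3)*(h - 1)*(h + 4)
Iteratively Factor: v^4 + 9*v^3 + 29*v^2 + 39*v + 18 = (v + 1)*(v^3 + 8*v^2 + 21*v + 18) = (v + 1)*(v + 3)*(v^2 + 5*v + 6) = (v + 1)*(v + 2)*(v + 3)*(v + 3)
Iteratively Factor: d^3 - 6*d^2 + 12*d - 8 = (d - 2)*(d^2 - 4*d + 4) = (d - 2)^2*(d - 2)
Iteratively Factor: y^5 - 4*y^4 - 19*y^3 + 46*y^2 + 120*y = (y + 2)*(y^4 - 6*y^3 - 7*y^2 + 60*y) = (y - 5)*(y + 2)*(y^3 - y^2 - 12*y) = (y - 5)*(y - 4)*(y + 2)*(y^2 + 3*y) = (y - 5)*(y - 4)*(y + 2)*(y + 3)*(y)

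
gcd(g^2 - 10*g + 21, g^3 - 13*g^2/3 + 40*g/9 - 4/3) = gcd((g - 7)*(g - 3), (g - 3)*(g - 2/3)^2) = g - 3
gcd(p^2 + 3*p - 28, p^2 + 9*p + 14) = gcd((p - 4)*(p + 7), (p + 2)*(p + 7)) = p + 7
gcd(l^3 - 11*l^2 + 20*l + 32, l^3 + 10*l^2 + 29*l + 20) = l + 1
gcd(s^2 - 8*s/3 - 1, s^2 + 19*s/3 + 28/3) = 1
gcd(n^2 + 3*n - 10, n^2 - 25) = n + 5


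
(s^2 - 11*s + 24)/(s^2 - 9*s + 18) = (s - 8)/(s - 6)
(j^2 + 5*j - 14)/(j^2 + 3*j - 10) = (j + 7)/(j + 5)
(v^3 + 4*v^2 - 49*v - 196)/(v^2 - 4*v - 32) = (v^2 - 49)/(v - 8)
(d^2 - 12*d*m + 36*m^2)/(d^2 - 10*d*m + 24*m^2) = (d - 6*m)/(d - 4*m)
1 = 1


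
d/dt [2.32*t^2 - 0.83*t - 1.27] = 4.64*t - 0.83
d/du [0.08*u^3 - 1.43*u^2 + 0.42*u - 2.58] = 0.24*u^2 - 2.86*u + 0.42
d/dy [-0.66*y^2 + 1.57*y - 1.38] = 1.57 - 1.32*y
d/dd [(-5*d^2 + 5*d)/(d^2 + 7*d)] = -40/(d^2 + 14*d + 49)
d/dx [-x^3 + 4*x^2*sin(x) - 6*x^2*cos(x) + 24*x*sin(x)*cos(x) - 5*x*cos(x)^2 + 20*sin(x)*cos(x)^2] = 6*x^2*sin(x) + 4*x^2*cos(x) - 3*x^2 + 8*x*sin(x) + 5*x*sin(2*x) - 12*x*cos(x) + 24*x*cos(2*x) + 12*sin(2*x) + 5*cos(x) - 5*cos(2*x)/2 + 15*cos(3*x) - 5/2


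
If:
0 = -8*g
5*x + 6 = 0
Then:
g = 0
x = -6/5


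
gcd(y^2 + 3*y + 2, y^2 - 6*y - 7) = y + 1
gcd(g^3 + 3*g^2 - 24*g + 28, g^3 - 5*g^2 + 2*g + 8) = g - 2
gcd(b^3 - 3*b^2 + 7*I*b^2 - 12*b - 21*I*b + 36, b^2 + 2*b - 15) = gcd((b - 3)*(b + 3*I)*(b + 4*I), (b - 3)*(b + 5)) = b - 3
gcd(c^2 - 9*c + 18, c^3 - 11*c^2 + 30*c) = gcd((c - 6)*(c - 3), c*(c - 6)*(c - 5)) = c - 6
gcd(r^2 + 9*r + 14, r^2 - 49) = r + 7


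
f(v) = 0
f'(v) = 0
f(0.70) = 0.00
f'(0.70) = 0.00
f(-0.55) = 0.00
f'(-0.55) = 0.00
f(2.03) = 0.00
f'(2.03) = 0.00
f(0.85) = 0.00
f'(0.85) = 0.00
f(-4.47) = 0.00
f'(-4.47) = 0.00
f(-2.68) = 0.00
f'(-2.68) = 0.00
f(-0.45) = 0.00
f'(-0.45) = 0.00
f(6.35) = 0.00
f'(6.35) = 0.00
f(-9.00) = 0.00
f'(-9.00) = 0.00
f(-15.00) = 0.00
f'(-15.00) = 0.00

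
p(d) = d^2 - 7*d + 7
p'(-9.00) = -25.00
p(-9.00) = 151.00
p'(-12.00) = -31.00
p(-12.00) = 235.00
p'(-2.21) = -11.42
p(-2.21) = 27.35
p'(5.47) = 3.94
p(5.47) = -1.37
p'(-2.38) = -11.76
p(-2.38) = 29.32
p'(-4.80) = -16.60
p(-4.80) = 63.64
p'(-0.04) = -7.08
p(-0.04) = 7.28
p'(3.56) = 0.12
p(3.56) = -5.25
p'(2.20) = -2.60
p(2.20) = -3.56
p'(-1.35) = -9.70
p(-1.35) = 18.27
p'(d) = 2*d - 7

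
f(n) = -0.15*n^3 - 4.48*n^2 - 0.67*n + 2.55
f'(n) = -0.45*n^2 - 8.96*n - 0.67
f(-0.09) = 2.57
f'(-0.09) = 0.13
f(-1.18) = -2.65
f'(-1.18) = 9.28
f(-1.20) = -2.84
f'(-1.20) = 9.43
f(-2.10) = -14.41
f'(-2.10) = 16.16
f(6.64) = -243.33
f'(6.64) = -80.00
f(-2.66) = -24.54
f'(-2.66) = 19.98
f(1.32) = -6.49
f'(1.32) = -13.28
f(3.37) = -56.33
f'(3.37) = -35.98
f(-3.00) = -31.71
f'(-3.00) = 22.16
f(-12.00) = -375.33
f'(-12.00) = 42.05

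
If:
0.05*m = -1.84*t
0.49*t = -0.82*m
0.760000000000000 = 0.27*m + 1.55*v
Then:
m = 0.00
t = 0.00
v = 0.49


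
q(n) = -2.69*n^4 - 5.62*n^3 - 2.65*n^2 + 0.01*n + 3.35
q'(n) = -10.76*n^3 - 16.86*n^2 - 5.3*n + 0.01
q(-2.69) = -47.31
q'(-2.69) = 101.71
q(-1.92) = -3.22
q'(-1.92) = 24.19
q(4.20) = -1296.77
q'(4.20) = -1116.85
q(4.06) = -1147.30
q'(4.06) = -1019.52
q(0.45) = 2.20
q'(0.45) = -6.77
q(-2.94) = -77.74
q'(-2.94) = 143.30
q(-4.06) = -395.16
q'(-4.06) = 463.71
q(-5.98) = -2329.64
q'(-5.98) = 1729.78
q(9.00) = -21957.28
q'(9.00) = -9257.39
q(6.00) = -4792.15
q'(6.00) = -2962.91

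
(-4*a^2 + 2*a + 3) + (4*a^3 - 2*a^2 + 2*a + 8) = 4*a^3 - 6*a^2 + 4*a + 11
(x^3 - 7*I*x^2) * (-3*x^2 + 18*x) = -3*x^5 + 18*x^4 + 21*I*x^4 - 126*I*x^3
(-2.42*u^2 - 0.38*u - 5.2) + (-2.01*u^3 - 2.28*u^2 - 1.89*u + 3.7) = -2.01*u^3 - 4.7*u^2 - 2.27*u - 1.5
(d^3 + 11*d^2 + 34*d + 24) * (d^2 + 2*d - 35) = d^5 + 13*d^4 + 21*d^3 - 293*d^2 - 1142*d - 840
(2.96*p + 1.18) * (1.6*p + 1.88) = 4.736*p^2 + 7.4528*p + 2.2184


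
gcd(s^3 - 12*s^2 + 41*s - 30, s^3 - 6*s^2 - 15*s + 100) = s - 5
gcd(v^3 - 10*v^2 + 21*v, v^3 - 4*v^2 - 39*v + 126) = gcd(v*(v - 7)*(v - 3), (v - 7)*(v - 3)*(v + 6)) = v^2 - 10*v + 21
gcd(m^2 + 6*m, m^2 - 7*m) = m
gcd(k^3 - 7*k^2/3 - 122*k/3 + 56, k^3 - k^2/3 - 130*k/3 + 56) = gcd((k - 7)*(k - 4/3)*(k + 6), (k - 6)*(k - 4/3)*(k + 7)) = k - 4/3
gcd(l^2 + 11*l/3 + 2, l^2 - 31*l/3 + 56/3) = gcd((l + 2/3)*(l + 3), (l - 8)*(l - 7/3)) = 1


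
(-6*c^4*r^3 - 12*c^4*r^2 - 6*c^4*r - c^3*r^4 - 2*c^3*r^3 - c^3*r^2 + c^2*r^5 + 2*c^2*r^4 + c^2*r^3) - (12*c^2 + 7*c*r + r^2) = -6*c^4*r^3 - 12*c^4*r^2 - 6*c^4*r - c^3*r^4 - 2*c^3*r^3 - c^3*r^2 + c^2*r^5 + 2*c^2*r^4 + c^2*r^3 - 12*c^2 - 7*c*r - r^2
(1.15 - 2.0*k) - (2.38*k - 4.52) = 5.67 - 4.38*k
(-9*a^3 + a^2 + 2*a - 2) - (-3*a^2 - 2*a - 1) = -9*a^3 + 4*a^2 + 4*a - 1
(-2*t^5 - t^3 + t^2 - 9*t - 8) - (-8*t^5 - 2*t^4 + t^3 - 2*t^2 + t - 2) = 6*t^5 + 2*t^4 - 2*t^3 + 3*t^2 - 10*t - 6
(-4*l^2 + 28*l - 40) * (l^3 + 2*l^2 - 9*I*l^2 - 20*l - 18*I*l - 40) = -4*l^5 + 20*l^4 + 36*I*l^4 + 96*l^3 - 180*I*l^3 - 480*l^2 - 144*I*l^2 - 320*l + 720*I*l + 1600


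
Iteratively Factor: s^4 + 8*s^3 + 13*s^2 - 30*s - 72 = (s + 4)*(s^3 + 4*s^2 - 3*s - 18) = (s - 2)*(s + 4)*(s^2 + 6*s + 9) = (s - 2)*(s + 3)*(s + 4)*(s + 3)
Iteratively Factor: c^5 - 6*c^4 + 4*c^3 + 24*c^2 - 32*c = (c - 4)*(c^4 - 2*c^3 - 4*c^2 + 8*c) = (c - 4)*(c - 2)*(c^3 - 4*c) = (c - 4)*(c - 2)^2*(c^2 + 2*c) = c*(c - 4)*(c - 2)^2*(c + 2)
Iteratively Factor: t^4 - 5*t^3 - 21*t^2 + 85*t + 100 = (t + 4)*(t^3 - 9*t^2 + 15*t + 25) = (t - 5)*(t + 4)*(t^2 - 4*t - 5) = (t - 5)^2*(t + 4)*(t + 1)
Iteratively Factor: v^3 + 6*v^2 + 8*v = (v + 4)*(v^2 + 2*v) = (v + 2)*(v + 4)*(v)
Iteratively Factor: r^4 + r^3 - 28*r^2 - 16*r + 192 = (r + 4)*(r^3 - 3*r^2 - 16*r + 48) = (r + 4)^2*(r^2 - 7*r + 12) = (r - 3)*(r + 4)^2*(r - 4)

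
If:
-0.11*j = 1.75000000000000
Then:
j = -15.91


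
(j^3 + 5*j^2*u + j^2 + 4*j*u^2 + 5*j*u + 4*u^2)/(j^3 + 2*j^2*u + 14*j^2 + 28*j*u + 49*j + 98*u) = (j^3 + 5*j^2*u + j^2 + 4*j*u^2 + 5*j*u + 4*u^2)/(j^3 + 2*j^2*u + 14*j^2 + 28*j*u + 49*j + 98*u)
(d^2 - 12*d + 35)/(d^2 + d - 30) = (d - 7)/(d + 6)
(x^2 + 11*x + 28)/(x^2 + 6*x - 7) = (x + 4)/(x - 1)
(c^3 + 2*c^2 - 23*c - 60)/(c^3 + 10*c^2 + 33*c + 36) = (c - 5)/(c + 3)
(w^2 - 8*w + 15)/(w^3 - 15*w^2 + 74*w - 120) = (w - 3)/(w^2 - 10*w + 24)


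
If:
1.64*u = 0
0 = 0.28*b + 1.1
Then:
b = -3.93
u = 0.00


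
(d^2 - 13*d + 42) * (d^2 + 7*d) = d^4 - 6*d^3 - 49*d^2 + 294*d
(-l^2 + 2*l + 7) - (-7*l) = -l^2 + 9*l + 7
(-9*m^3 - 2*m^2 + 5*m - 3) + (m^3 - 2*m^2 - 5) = -8*m^3 - 4*m^2 + 5*m - 8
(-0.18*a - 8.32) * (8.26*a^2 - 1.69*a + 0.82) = -1.4868*a^3 - 68.419*a^2 + 13.9132*a - 6.8224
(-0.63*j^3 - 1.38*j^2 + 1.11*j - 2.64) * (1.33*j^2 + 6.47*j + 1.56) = -0.8379*j^5 - 5.9115*j^4 - 8.4351*j^3 + 1.5177*j^2 - 15.3492*j - 4.1184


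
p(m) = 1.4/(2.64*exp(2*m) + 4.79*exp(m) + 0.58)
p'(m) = 1.4*(-5.28*exp(2*m) - 4.79*exp(m))/(2.64*exp(2*m) + 4.79*exp(m) + 0.58)^2 = (-7.392*exp(m) - 6.706)*exp(m)/(2.64*exp(2*m) + 4.79*exp(m) + 0.58)^2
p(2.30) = 0.00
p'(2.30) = -0.01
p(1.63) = 0.01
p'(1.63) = -0.03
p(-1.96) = 1.07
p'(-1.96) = -0.64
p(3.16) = 0.00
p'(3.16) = -0.00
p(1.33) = 0.02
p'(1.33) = -0.04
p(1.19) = 0.03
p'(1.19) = -0.05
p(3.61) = 0.00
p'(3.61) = -0.00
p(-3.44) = 1.90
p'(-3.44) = -0.41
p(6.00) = 0.00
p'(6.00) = 0.00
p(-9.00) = 2.41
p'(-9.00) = 0.00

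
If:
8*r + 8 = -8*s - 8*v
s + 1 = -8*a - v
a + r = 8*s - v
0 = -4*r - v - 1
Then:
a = -1/215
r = -8/215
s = -24/215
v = -183/215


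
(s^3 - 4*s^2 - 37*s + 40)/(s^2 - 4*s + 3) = (s^2 - 3*s - 40)/(s - 3)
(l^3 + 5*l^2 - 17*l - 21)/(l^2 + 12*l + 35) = (l^2 - 2*l - 3)/(l + 5)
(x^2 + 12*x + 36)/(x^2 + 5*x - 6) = (x + 6)/(x - 1)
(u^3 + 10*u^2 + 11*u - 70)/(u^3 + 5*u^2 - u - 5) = (u^2 + 5*u - 14)/(u^2 - 1)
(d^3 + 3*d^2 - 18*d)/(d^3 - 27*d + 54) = d/(d - 3)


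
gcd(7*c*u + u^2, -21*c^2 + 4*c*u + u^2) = 7*c + u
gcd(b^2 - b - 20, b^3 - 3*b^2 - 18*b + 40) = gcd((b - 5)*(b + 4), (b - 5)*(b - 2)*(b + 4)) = b^2 - b - 20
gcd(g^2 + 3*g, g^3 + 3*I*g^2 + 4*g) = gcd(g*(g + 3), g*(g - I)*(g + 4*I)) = g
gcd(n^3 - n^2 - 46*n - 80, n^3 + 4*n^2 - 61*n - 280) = n^2 - 3*n - 40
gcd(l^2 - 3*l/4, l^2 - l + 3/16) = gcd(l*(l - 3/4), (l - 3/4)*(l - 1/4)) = l - 3/4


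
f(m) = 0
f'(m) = 0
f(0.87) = 0.00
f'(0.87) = 0.00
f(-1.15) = 0.00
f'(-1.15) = 0.00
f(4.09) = 0.00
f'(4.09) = 0.00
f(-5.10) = 0.00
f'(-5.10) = 0.00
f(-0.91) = 0.00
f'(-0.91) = 0.00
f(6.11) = 0.00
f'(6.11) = 0.00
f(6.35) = 0.00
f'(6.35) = 0.00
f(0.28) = 0.00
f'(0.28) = 0.00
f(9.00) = 0.00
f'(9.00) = 0.00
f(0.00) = 0.00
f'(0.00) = 0.00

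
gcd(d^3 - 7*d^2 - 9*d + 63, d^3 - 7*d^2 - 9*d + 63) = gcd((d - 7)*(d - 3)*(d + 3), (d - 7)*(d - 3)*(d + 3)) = d^3 - 7*d^2 - 9*d + 63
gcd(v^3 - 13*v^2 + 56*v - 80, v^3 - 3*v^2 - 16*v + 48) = v - 4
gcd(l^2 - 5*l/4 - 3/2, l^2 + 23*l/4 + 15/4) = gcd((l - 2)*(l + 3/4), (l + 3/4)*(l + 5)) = l + 3/4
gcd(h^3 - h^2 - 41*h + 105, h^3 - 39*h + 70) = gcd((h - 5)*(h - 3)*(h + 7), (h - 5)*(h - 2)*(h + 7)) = h^2 + 2*h - 35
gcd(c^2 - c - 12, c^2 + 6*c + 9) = c + 3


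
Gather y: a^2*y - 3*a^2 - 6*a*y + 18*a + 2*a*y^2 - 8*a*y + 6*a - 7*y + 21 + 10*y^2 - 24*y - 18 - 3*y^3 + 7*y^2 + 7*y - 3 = -3*a^2 + 24*a - 3*y^3 + y^2*(2*a + 17) + y*(a^2 - 14*a - 24)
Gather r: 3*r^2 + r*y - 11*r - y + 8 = 3*r^2 + r*(y - 11) - y + 8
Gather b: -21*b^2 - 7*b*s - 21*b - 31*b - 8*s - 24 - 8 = -21*b^2 + b*(-7*s - 52) - 8*s - 32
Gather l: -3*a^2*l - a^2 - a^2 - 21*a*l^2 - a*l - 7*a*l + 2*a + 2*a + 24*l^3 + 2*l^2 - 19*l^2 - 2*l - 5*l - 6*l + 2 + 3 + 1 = -2*a^2 + 4*a + 24*l^3 + l^2*(-21*a - 17) + l*(-3*a^2 - 8*a - 13) + 6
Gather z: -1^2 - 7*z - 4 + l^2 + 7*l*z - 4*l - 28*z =l^2 - 4*l + z*(7*l - 35) - 5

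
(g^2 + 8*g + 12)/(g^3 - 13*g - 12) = (g^2 + 8*g + 12)/(g^3 - 13*g - 12)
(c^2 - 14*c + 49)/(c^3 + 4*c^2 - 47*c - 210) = (c - 7)/(c^2 + 11*c + 30)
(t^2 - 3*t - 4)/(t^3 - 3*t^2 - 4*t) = 1/t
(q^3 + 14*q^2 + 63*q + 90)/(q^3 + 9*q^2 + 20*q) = (q^2 + 9*q + 18)/(q*(q + 4))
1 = 1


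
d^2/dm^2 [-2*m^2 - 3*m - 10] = -4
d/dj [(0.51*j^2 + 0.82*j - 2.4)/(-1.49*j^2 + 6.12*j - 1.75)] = (4.343*j^2 - 8.937*j + 13.253)/(2.2201*j^4 - 18.2376*j^3 + 42.6694*j^2 - 21.42*j + 3.0625)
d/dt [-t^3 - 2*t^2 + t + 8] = -3*t^2 - 4*t + 1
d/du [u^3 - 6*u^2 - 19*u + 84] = 3*u^2 - 12*u - 19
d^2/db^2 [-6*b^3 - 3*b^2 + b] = -36*b - 6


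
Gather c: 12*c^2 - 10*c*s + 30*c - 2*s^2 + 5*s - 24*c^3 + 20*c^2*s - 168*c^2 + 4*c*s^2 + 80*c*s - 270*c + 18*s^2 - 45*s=-24*c^3 + c^2*(20*s - 156) + c*(4*s^2 + 70*s - 240) + 16*s^2 - 40*s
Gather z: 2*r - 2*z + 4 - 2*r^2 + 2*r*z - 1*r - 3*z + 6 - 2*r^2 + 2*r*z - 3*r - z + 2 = -4*r^2 - 2*r + z*(4*r - 6) + 12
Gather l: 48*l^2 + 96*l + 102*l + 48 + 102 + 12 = 48*l^2 + 198*l + 162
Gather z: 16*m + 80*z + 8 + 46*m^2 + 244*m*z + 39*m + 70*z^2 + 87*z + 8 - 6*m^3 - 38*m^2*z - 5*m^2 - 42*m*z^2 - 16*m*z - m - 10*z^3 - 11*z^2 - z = -6*m^3 + 41*m^2 + 54*m - 10*z^3 + z^2*(59 - 42*m) + z*(-38*m^2 + 228*m + 166) + 16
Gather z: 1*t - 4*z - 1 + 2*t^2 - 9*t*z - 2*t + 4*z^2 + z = 2*t^2 - t + 4*z^2 + z*(-9*t - 3) - 1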